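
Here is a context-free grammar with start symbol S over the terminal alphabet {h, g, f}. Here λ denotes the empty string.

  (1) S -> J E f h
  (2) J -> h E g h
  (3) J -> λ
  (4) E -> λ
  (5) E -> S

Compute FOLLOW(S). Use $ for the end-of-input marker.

FIRST(J): from J->h E g h we get {h}; from J->λ we get {λ}. So FIRST(J) = {λ, h}.
FIRST(S): from S->J E f h we get {f, h}. So FIRST(S) = {f, h}.
FIRST(E): from E->λ we get {λ}; from E->S we get {f, h}. So FIRST(E) = {λ, f, h}.
FOLLOW(S) includes $ since S is the start symbol.
FOLLOW(J): in S->J E f h, J is followed by E f h with FIRST {f, h}. Thus FOLLOW(J) = {f, h}.
FOLLOW(E): in S->J E f h, E is followed by f h with FIRST {f}; in J->h E g h, E is followed by g h with FIRST {g}. Thus FOLLOW(E) = {f, g}.
FOLLOW(S): in E->S, the suffix after S is empty, so FOLLOW(S) ⊇ FOLLOW(E) = {f, g}. Thus FOLLOW(S) = {$, f, g}.

{$, f, g}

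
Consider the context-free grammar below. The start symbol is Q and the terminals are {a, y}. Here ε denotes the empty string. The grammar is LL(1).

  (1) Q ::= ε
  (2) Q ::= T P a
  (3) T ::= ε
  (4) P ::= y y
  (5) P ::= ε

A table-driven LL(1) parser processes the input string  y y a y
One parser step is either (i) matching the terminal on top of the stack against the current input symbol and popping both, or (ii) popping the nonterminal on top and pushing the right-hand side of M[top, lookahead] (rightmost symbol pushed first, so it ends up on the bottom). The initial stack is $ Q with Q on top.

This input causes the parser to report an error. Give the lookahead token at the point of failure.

y

step 1: stack=$ Q  input=y y a y $  — expand Q ::= T P a
step 2: stack=$ a P T  input=y y a y $  — expand T ::= ε
step 3: stack=$ a P  input=y y a y $  — expand P ::= y y
step 4: stack=$ a y y  input=y y a y $  — match y
step 5: stack=$ a y  input=y a y $  — match y
step 6: stack=$ a  input=a y $  — match a
step 7: stack=$  input=y $  — error: stack empty but input remains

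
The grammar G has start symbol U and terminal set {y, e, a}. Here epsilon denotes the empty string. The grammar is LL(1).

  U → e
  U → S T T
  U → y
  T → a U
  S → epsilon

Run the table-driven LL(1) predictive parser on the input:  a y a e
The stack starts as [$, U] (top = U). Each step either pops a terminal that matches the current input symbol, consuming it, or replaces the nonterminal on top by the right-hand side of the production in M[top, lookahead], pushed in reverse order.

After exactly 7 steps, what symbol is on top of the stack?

     Stack    Input      Action
  1  $ U      a y a e $  expand U → S T T
  2  $ T T S  a y a e $  expand S → epsilon
  3  $ T T    a y a e $  expand T → a U
  4  $ T U a  a y a e $  match a
  5  $ T U    y a e $    expand U → y
  6  $ T y    y a e $    match y
  7  $ T      a e $      expand T → a U
Stack after step 7: $ U a (top = a).

a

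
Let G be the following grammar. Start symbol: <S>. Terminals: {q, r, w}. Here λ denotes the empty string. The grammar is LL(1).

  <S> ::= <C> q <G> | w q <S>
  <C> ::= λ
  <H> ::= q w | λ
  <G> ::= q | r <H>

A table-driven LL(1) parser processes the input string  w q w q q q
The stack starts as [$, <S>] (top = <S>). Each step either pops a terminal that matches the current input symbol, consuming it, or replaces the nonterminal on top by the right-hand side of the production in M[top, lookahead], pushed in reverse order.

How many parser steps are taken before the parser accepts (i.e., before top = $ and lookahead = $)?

11

      Stack        Input          Action
   1  $ <S>        w q w q q q $  expand <S> ::= w q <S>
   2  $ <S> q w    w q w q q q $  match w
   3  $ <S> q      q w q q q $    match q
   4  $ <S>        w q q q $      expand <S> ::= w q <S>
   5  $ <S> q w    w q q q $      match w
   6  $ <S> q      q q q $        match q
   7  $ <S>        q q $          expand <S> ::= <C> q <G>
   8  $ <G> q <C>  q q $          expand <C> ::= λ
   9  $ <G> q      q q $          match q
  10  $ <G>        q $            expand <G> ::= q
  11  $ q          q $            match q
Accept reached after 11 steps.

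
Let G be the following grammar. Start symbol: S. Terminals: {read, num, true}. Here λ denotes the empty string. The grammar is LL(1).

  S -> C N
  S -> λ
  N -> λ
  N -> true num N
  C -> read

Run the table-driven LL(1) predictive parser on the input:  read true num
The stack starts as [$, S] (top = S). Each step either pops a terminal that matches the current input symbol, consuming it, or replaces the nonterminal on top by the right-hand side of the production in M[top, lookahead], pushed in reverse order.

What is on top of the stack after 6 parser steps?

     Stack         Input            Action
  1  $ S           read true num $  expand S -> C N
  2  $ N C         read true num $  expand C -> read
  3  $ N read      read true num $  match read
  4  $ N           true num $       expand N -> true num N
  5  $ N num true  true num $       match true
  6  $ N num       num $            match num
Stack after step 6: $ N (top = N).

N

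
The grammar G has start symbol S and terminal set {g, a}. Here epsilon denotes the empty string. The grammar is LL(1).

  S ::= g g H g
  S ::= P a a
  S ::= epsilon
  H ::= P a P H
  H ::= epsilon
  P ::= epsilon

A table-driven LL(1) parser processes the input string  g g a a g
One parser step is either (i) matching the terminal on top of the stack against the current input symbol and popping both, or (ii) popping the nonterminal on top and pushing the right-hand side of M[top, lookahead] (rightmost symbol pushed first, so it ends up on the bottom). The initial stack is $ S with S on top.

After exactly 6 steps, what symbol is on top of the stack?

     Stack        Input        Action
  1  $ S          g g a a g $  expand S ::= g g H g
  2  $ g H g g    g g a a g $  match g
  3  $ g H g      g a a g $    match g
  4  $ g H        a a g $      expand H ::= P a P H
  5  $ g H P a P  a a g $      expand P ::= epsilon
  6  $ g H P a    a a g $      match a
Stack after step 6: $ g H P (top = P).

P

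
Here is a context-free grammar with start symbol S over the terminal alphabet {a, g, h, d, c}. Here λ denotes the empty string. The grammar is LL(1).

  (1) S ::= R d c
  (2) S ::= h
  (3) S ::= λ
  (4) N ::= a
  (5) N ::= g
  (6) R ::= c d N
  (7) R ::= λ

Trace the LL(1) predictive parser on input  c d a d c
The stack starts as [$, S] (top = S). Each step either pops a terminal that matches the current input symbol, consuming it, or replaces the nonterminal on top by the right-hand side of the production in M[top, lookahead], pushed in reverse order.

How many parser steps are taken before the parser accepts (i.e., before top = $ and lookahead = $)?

8

step 1: stack=$ S  input=c d a d c $  — expand S ::= R d c
step 2: stack=$ c d R  input=c d a d c $  — expand R ::= c d N
step 3: stack=$ c d N d c  input=c d a d c $  — match c
step 4: stack=$ c d N d  input=d a d c $  — match d
step 5: stack=$ c d N  input=a d c $  — expand N ::= a
step 6: stack=$ c d a  input=a d c $  — match a
step 7: stack=$ c d  input=d c $  — match d
step 8: stack=$ c  input=c $  — match c
Accept reached after 8 steps.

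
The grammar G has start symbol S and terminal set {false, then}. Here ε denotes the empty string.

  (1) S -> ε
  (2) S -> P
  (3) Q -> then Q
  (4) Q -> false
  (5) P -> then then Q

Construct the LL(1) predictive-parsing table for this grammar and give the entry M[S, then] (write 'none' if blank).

FIRST(Q) = {false, then}
FIRST(P) = {then}
FIRST(S) = {ε, then}  (via P)
FOLLOW(S) includes $ since S is the start symbol.
FOLLOW(S): S appears on no right-hand side. Thus FOLLOW(S) = {$}.
For S -> ε: FIRST(ε) = {ε}, so it goes in M[S, t] for t ∈ {}; since ε ∈ FIRST, also for every t ∈ FOLLOW(S) = {$}.
For S -> P: FIRST(P) = {then}, so it goes in M[S, t] for t ∈ {then}.

S -> P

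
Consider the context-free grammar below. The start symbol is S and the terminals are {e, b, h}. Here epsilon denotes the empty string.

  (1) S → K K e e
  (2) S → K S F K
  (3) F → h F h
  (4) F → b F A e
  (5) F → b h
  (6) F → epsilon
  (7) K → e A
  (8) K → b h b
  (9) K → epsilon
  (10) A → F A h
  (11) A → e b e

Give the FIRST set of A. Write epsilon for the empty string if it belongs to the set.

FIRST(F): from F→h F h we get {h}; from F→b F A e we get {b}; from F→b h we get {b}; from F→epsilon we get {epsilon}. So FIRST(F) = {epsilon, b, h}.
FIRST(K): from K→e A we get {e}; from K→b h b we get {b}; from K→epsilon we get {epsilon}. So FIRST(K) = {epsilon, b, e}.
FIRST(S): from S→K K e e we get {b, e}; from S→K S F K we get {b, e}. So FIRST(S) = {b, e}.
FIRST(A): from A→F A h we get {b, e, h}; from A→e b e we get {e}. So FIRST(A) = {b, e, h}.

{b, e, h}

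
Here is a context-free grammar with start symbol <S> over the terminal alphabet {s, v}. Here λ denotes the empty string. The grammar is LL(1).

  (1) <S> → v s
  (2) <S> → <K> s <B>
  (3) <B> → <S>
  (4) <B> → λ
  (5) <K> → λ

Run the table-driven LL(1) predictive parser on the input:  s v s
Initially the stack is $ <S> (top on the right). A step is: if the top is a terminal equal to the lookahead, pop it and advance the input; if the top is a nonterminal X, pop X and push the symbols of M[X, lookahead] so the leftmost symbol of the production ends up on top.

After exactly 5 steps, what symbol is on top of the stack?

v

     Stack        Input    Action
  1  $ <S>        s v s $  expand <S> → <K> s <B>
  2  $ <B> s <K>  s v s $  expand <K> → λ
  3  $ <B> s      s v s $  match s
  4  $ <B>        v s $    expand <B> → <S>
  5  $ <S>        v s $    expand <S> → v s
Stack after step 5: $ s v (top = v).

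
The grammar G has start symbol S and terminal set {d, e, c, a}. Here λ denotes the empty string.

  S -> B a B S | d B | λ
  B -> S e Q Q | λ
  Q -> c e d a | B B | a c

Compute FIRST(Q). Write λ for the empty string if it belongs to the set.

FIRST(S) = {λ, a, d, e}  (via B a B S)
FIRST(B) = {λ, a, d, e}  (via S e Q Q)
FIRST(Q) = {λ, a, c, d, e}  (via B B)

{λ, a, c, d, e}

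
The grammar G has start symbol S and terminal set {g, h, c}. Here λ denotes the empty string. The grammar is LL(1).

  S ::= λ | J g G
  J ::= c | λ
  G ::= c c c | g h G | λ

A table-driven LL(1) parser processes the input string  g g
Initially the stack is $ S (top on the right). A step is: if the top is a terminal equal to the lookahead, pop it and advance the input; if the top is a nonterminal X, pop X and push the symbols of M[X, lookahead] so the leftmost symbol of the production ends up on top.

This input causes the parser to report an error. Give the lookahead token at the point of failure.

$

step 1: stack=$ S  input=g g $  — expand S ::= J g G
step 2: stack=$ G g J  input=g g $  — expand J ::= λ
step 3: stack=$ G g  input=g g $  — match g
step 4: stack=$ G  input=g $  — expand G ::= g h G
step 5: stack=$ G h g  input=g $  — match g
step 6: stack=$ G h  input=$  — error: top is terminal h but lookahead is $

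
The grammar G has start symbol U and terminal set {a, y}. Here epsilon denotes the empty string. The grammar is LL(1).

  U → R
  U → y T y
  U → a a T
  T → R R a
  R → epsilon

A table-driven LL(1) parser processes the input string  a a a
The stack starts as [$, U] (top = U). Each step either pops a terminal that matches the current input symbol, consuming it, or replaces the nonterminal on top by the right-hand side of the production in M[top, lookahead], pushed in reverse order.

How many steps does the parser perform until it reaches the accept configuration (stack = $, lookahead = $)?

7

     Stack    Input    Action
  1  $ U      a a a $  expand U → a a T
  2  $ T a a  a a a $  match a
  3  $ T a    a a $    match a
  4  $ T      a $      expand T → R R a
  5  $ a R R  a $      expand R → epsilon
  6  $ a R    a $      expand R → epsilon
  7  $ a      a $      match a
Accept reached after 7 steps.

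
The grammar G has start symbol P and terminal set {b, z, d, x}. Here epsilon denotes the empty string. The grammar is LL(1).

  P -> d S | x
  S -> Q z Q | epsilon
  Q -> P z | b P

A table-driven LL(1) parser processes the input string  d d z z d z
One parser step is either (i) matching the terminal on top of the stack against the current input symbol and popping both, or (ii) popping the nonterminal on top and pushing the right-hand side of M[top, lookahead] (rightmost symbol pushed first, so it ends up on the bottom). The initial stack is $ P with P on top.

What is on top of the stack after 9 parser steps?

Q

step 1: stack=$ P  input=d d z z d z $  — expand P -> d S
step 2: stack=$ S d  input=d d z z d z $  — match d
step 3: stack=$ S  input=d z z d z $  — expand S -> Q z Q
step 4: stack=$ Q z Q  input=d z z d z $  — expand Q -> P z
step 5: stack=$ Q z z P  input=d z z d z $  — expand P -> d S
step 6: stack=$ Q z z S d  input=d z z d z $  — match d
step 7: stack=$ Q z z S  input=z z d z $  — expand S -> epsilon
step 8: stack=$ Q z z  input=z z d z $  — match z
step 9: stack=$ Q z  input=z d z $  — match z
Stack after step 9: $ Q (top = Q).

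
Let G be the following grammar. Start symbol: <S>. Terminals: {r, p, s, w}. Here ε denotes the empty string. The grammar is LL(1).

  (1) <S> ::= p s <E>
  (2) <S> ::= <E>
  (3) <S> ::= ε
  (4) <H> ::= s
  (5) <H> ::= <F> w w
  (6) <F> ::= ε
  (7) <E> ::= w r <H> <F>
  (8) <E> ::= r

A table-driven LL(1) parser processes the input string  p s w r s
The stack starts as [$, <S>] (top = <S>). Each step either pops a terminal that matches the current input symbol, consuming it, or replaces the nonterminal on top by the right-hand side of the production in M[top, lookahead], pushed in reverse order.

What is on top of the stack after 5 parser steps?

r

step 1: stack=$ <S>  input=p s w r s $  — expand <S> ::= p s <E>
step 2: stack=$ <E> s p  input=p s w r s $  — match p
step 3: stack=$ <E> s  input=s w r s $  — match s
step 4: stack=$ <E>  input=w r s $  — expand <E> ::= w r <H> <F>
step 5: stack=$ <F> <H> r w  input=w r s $  — match w
Stack after step 5: $ <F> <H> r (top = r).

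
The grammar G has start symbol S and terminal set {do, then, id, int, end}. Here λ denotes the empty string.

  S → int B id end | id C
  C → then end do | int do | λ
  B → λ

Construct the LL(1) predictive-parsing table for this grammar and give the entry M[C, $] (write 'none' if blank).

FIRST(S) = {id, int}
FIRST(C) = {λ, int, then}
FIRST(B) = {λ}
FOLLOW(S) includes $ since S is the start symbol.
FOLLOW(S): S appears on no right-hand side. Thus FOLLOW(S) = {$}.
FOLLOW(C): in S→id C, the suffix after C is empty, so FOLLOW(C) ⊇ FOLLOW(S) = {$}. Thus FOLLOW(C) = {$}.
For C → then end do: FIRST(then end do) = {then}, so it goes in M[C, t] for t ∈ {then}.
For C → int do: FIRST(int do) = {int}, so it goes in M[C, t] for t ∈ {int}.
For C → λ: FIRST(λ) = {λ}, so it goes in M[C, t] for t ∈ {}; since λ ∈ FIRST, also for every t ∈ FOLLOW(C) = {$}.

C → λ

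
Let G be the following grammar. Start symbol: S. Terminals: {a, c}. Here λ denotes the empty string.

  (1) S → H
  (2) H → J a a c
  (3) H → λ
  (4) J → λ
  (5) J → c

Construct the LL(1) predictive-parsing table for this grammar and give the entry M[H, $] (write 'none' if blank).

H → λ

FIRST(J): from J→λ we get {λ}; from J→c we get {c}. So FIRST(J) = {λ, c}.
FIRST(H): from H→J a a c we get {a, c}; from H→λ we get {λ}. So FIRST(H) = {λ, a, c}.
FIRST(S): from S→H we get {λ, a, c}. So FIRST(S) = {λ, a, c}.
FOLLOW(S) includes $ since S is the start symbol.
FOLLOW(S): S appears on no right-hand side. Thus FOLLOW(S) = {$}.
FOLLOW(H): in S→H, the suffix after H is empty, so FOLLOW(H) ⊇ FOLLOW(S) = {$}. Thus FOLLOW(H) = {$}.
For H → J a a c: FIRST(J a a c) = {a, c}, so it goes in M[H, t] for t ∈ {a, c}.
For H → λ: FIRST(λ) = {λ}, so it goes in M[H, t] for t ∈ {}; since λ ∈ FIRST, also for every t ∈ FOLLOW(H) = {$}.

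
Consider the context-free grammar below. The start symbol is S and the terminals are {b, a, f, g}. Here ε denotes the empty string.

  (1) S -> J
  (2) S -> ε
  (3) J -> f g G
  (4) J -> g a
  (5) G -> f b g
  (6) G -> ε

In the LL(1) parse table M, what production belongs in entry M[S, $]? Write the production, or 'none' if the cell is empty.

FIRST(J): from J->f g G we get {f}; from J->g a we get {g}. So FIRST(J) = {f, g}.
FIRST(G): from G->f b g we get {f}; from G->ε we get {ε}. So FIRST(G) = {ε, f}.
FIRST(S): from S->J we get {f, g}; from S->ε we get {ε}. So FIRST(S) = {ε, f, g}.
FOLLOW(S) includes $ since S is the start symbol.
FOLLOW(S): S appears on no right-hand side. Thus FOLLOW(S) = {$}.
For S -> J: FIRST(J) = {f, g}, so it goes in M[S, t] for t ∈ {f, g}.
For S -> ε: FIRST(ε) = {ε}, so it goes in M[S, t] for t ∈ {}; since ε ∈ FIRST, also for every t ∈ FOLLOW(S) = {$}.

S -> ε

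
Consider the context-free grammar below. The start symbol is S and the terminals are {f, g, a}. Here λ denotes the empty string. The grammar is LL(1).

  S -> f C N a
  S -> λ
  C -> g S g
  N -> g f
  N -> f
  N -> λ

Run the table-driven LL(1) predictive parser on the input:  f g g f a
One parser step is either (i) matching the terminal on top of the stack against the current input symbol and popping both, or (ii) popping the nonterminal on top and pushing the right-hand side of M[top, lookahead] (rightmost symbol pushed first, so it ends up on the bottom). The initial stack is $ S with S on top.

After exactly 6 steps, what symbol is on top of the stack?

N

     Stack        Input        Action
  1  $ S          f g g f a $  expand S -> f C N a
  2  $ a N C f    f g g f a $  match f
  3  $ a N C      g g f a $    expand C -> g S g
  4  $ a N g S g  g g f a $    match g
  5  $ a N g S    g f a $      expand S -> λ
  6  $ a N g      g f a $      match g
Stack after step 6: $ a N (top = N).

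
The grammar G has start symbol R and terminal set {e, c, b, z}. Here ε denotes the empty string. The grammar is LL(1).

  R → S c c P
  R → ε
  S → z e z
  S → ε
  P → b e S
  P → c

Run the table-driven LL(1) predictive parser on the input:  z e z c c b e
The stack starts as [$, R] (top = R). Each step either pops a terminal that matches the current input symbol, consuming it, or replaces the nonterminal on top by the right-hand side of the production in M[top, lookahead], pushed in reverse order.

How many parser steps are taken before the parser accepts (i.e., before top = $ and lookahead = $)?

11

step 1: stack=$ R  input=z e z c c b e $  — expand R → S c c P
step 2: stack=$ P c c S  input=z e z c c b e $  — expand S → z e z
step 3: stack=$ P c c z e z  input=z e z c c b e $  — match z
step 4: stack=$ P c c z e  input=e z c c b e $  — match e
step 5: stack=$ P c c z  input=z c c b e $  — match z
step 6: stack=$ P c c  input=c c b e $  — match c
step 7: stack=$ P c  input=c b e $  — match c
step 8: stack=$ P  input=b e $  — expand P → b e S
step 9: stack=$ S e b  input=b e $  — match b
step 10: stack=$ S e  input=e $  — match e
step 11: stack=$ S  input=$  — expand S → ε
Accept reached after 11 steps.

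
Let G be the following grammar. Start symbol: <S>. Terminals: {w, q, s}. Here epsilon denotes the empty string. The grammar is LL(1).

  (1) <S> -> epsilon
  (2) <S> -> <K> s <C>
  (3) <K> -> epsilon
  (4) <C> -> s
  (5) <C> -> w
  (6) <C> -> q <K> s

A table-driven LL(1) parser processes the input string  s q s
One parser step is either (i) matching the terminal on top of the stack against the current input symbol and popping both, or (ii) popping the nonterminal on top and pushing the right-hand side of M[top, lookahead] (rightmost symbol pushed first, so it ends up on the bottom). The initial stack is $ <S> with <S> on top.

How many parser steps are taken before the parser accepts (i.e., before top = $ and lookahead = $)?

     Stack        Input    Action
  1  $ <S>        s q s $  expand <S> -> <K> s <C>
  2  $ <C> s <K>  s q s $  expand <K> -> epsilon
  3  $ <C> s      s q s $  match s
  4  $ <C>        q s $    expand <C> -> q <K> s
  5  $ s <K> q    q s $    match q
  6  $ s <K>      s $      expand <K> -> epsilon
  7  $ s          s $      match s
Accept reached after 7 steps.

7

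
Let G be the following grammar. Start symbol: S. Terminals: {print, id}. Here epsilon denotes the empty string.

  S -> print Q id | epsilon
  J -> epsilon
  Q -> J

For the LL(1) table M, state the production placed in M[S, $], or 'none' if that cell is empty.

FIRST(S): from S->print Q id we get {print}; from S->epsilon we get {epsilon}. So FIRST(S) = {epsilon, print}.
FIRST(J): from J->epsilon we get {epsilon}. So FIRST(J) = {epsilon}.
FIRST(Q): from Q->J we get {epsilon}. So FIRST(Q) = {epsilon}.
FOLLOW(S) includes $ since S is the start symbol.
FOLLOW(S): S appears on no right-hand side. Thus FOLLOW(S) = {$}.
For S -> print Q id: FIRST(print Q id) = {print}, so it goes in M[S, t] for t ∈ {print}.
For S -> epsilon: FIRST(epsilon) = {epsilon}, so it goes in M[S, t] for t ∈ {}; since epsilon ∈ FIRST, also for every t ∈ FOLLOW(S) = {$}.

S -> epsilon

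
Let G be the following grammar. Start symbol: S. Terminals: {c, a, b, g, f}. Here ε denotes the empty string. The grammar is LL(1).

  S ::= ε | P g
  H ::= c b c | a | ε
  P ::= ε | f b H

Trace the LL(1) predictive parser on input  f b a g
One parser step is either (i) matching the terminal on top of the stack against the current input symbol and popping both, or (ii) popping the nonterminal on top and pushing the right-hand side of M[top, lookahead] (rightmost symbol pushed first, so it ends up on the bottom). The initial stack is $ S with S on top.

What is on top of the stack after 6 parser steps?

g

step 1: stack=$ S  input=f b a g $  — expand S ::= P g
step 2: stack=$ g P  input=f b a g $  — expand P ::= f b H
step 3: stack=$ g H b f  input=f b a g $  — match f
step 4: stack=$ g H b  input=b a g $  — match b
step 5: stack=$ g H  input=a g $  — expand H ::= a
step 6: stack=$ g a  input=a g $  — match a
Stack after step 6: $ g (top = g).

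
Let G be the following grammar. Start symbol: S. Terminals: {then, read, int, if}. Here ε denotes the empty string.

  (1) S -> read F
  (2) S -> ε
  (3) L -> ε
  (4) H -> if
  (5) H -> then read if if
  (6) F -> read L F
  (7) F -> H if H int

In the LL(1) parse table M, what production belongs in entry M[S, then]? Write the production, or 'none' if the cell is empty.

none

FIRST(S): from S->read F we get {read}; from S->ε we get {ε}. So FIRST(S) = {ε, read}.
FIRST(L): from L->ε we get {ε}. So FIRST(L) = {ε}.
FIRST(H): from H->if we get {if}; from H->then read if if we get {then}. So FIRST(H) = {if, then}.
FIRST(F): from F->read L F we get {read}; from F->H if H int we get {if, then}. So FIRST(F) = {if, read, then}.
FOLLOW(S) includes $ since S is the start symbol.
FOLLOW(S): S appears on no right-hand side. Thus FOLLOW(S) = {$}.
For S -> read F: FIRST(read F) = {read}, so it goes in M[S, t] for t ∈ {read}.
For S -> ε: FIRST(ε) = {ε}, so it goes in M[S, t] for t ∈ {}; since ε ∈ FIRST, also for every t ∈ FOLLOW(S) = {$}.
None of these place a production in M[S, then].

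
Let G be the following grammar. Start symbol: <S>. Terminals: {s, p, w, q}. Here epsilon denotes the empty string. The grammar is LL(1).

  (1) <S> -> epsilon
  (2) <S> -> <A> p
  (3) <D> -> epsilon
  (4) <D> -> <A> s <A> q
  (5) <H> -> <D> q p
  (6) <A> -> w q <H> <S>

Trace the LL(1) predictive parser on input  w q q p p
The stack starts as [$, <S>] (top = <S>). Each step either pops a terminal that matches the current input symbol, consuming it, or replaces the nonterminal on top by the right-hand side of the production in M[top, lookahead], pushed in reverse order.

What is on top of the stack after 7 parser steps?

p

     Stack            Input        Action
  1  $ <S>            w q q p p $  expand <S> -> <A> p
  2  $ p <A>          w q q p p $  expand <A> -> w q <H> <S>
  3  $ p <S> <H> q w  w q q p p $  match w
  4  $ p <S> <H> q    q q p p $    match q
  5  $ p <S> <H>      q p p $      expand <H> -> <D> q p
  6  $ p <S> p q <D>  q p p $      expand <D> -> epsilon
  7  $ p <S> p q      q p p $      match q
Stack after step 7: $ p <S> p (top = p).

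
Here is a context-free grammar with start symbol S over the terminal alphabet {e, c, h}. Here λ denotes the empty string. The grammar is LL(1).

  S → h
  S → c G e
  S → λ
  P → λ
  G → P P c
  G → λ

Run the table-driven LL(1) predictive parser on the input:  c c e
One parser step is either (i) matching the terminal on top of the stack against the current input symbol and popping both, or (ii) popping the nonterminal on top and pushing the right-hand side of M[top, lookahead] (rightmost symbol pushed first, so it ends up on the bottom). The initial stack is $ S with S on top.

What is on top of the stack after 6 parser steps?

     Stack      Input    Action
  1  $ S        c c e $  expand S → c G e
  2  $ e G c    c c e $  match c
  3  $ e G      c e $    expand G → P P c
  4  $ e c P P  c e $    expand P → λ
  5  $ e c P    c e $    expand P → λ
  6  $ e c      c e $    match c
Stack after step 6: $ e (top = e).

e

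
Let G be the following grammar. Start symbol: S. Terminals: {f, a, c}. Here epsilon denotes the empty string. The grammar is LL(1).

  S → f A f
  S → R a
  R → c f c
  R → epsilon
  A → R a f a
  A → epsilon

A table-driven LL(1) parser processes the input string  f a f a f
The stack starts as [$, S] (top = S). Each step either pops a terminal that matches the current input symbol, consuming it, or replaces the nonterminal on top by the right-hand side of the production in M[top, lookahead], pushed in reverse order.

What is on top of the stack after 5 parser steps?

f

step 1: stack=$ S  input=f a f a f $  — expand S → f A f
step 2: stack=$ f A f  input=f a f a f $  — match f
step 3: stack=$ f A  input=a f a f $  — expand A → R a f a
step 4: stack=$ f a f a R  input=a f a f $  — expand R → epsilon
step 5: stack=$ f a f a  input=a f a f $  — match a
Stack after step 5: $ f a f (top = f).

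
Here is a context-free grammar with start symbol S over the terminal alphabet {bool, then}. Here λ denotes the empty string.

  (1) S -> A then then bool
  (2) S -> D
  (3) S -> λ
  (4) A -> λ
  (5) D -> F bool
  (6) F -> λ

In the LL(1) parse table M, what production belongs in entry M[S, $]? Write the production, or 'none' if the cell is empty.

FIRST(A): from A->λ we get {λ}. So FIRST(A) = {λ}.
FIRST(F): from F->λ we get {λ}. So FIRST(F) = {λ}.
FIRST(D): from D->F bool we get {bool}. So FIRST(D) = {bool}.
FIRST(S): from S->A then then bool we get {then}; from S->D we get {bool}; from S->λ we get {λ}. So FIRST(S) = {λ, bool, then}.
FOLLOW(S) includes $ since S is the start symbol.
FOLLOW(S): S appears on no right-hand side. Thus FOLLOW(S) = {$}.
For S -> A then then bool: FIRST(A then then bool) = {then}, so it goes in M[S, t] for t ∈ {then}.
For S -> D: FIRST(D) = {bool}, so it goes in M[S, t] for t ∈ {bool}.
For S -> λ: FIRST(λ) = {λ}, so it goes in M[S, t] for t ∈ {}; since λ ∈ FIRST, also for every t ∈ FOLLOW(S) = {$}.

S -> λ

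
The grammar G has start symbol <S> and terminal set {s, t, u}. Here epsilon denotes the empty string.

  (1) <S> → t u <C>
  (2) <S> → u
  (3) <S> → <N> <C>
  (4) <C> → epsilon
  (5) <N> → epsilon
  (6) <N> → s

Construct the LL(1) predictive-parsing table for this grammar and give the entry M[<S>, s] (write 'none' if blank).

FIRST(<C>) = {epsilon}
FIRST(<N>) = {epsilon, s}
FIRST(<S>) = {epsilon, s, t, u}  (via <N> <C>)
FOLLOW(<S>) includes $ since <S> is the start symbol.
FOLLOW(<S>): <S> appears on no right-hand side. Thus FOLLOW(<S>) = {$}.
For <S> → t u <C>: FIRST(t u <C>) = {t}, so it goes in M[<S>, t] for t ∈ {t}.
For <S> → u: FIRST(u) = {u}, so it goes in M[<S>, t] for t ∈ {u}.
For <S> → <N> <C>: FIRST(<N> <C>) = {epsilon, s}, so it goes in M[<S>, t] for t ∈ {s}; since epsilon ∈ FIRST, also for every t ∈ FOLLOW(<S>) = {$}.

<S> → <N> <C>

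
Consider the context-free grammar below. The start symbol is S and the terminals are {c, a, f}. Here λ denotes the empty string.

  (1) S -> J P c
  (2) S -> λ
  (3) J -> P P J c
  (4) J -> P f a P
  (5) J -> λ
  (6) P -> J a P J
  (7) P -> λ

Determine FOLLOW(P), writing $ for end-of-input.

{a, c, f}

FIRST(S) = {λ, a, c, f}  (via J P c)
FIRST(J) = {λ, a, c, f}  (via P P J c, P f a P)
FIRST(P) = {λ, a, c, f}  (via J a P J)
FOLLOW(S) includes $ since S is the start symbol.
FOLLOW(S): S appears on no right-hand side. Thus FOLLOW(S) = {$}.
FOLLOW(J): in S->J P c, J is followed by P c with FIRST {a, c, f}; in J->P P J c, J is followed by c with FIRST {c}; in P->J a P J (occurrence 1), J is followed by a P J with FIRST {a}; in P->J a P J (occurrence 2), the suffix after J is empty, so FOLLOW(J) ⊇ FOLLOW(P) = {a, c, f}. Thus FOLLOW(J) = {a, c, f}.
FOLLOW(P): in S->J P c, P is followed by c with FIRST {c}; in J->P P J c (occurrence 1), P is followed by P J c with FIRST {a, c, f}; in J->P P J c (occurrence 2), P is followed by J c with FIRST {a, c, f}; in J->P f a P (occurrence 1), P is followed by f a P with FIRST {f}; in J->P f a P (occurrence 2), the suffix after P is empty, so FOLLOW(P) ⊇ FOLLOW(J) = {a, c, f}; in P->J a P J, P is followed by J with FIRST {λ, a, c, f}; in P->J a P J, the suffix after P is nullable (adds nothing new). Thus FOLLOW(P) = {a, c, f}.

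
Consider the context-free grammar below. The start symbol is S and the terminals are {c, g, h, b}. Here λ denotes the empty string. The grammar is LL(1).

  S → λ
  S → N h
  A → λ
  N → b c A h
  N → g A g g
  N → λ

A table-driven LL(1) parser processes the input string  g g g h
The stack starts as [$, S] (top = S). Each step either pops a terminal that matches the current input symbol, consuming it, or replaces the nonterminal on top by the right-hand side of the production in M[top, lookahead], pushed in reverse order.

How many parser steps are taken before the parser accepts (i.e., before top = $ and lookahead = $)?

7

     Stack        Input      Action
  1  $ S          g g g h $  expand S → N h
  2  $ h N        g g g h $  expand N → g A g g
  3  $ h g g A g  g g g h $  match g
  4  $ h g g A    g g h $    expand A → λ
  5  $ h g g      g g h $    match g
  6  $ h g        g h $      match g
  7  $ h          h $        match h
Accept reached after 7 steps.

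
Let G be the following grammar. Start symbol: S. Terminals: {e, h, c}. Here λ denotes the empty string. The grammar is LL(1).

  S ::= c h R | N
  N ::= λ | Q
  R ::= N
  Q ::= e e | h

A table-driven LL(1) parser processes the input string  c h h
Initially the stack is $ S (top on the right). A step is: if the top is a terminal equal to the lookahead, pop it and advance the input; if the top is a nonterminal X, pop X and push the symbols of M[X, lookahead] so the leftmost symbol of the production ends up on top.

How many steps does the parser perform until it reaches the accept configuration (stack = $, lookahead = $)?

     Stack    Input    Action
  1  $ S      c h h $  expand S ::= c h R
  2  $ R h c  c h h $  match c
  3  $ R h    h h $    match h
  4  $ R      h $      expand R ::= N
  5  $ N      h $      expand N ::= Q
  6  $ Q      h $      expand Q ::= h
  7  $ h      h $      match h
Accept reached after 7 steps.

7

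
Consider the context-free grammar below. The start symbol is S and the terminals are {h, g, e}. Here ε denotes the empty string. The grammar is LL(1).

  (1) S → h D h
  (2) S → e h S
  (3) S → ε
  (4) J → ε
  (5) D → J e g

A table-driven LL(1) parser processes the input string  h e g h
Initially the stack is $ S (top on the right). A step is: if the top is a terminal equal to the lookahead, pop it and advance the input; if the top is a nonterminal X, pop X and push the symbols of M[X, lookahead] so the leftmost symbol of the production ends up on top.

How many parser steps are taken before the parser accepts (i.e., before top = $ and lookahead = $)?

     Stack      Input      Action
  1  $ S        h e g h $  expand S → h D h
  2  $ h D h    h e g h $  match h
  3  $ h D      e g h $    expand D → J e g
  4  $ h g e J  e g h $    expand J → ε
  5  $ h g e    e g h $    match e
  6  $ h g      g h $      match g
  7  $ h        h $        match h
Accept reached after 7 steps.

7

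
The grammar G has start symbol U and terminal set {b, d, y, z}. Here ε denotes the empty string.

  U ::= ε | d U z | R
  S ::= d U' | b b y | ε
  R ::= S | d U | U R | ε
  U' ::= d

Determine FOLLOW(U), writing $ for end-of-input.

FIRST(S): from S::=d U' we get {d}; from S::=b b y we get {b}; from S::=ε we get {ε}. So FIRST(S) = {ε, b, d}.
FIRST(U'): from U'::=d we get {d}. So FIRST(U') = {d}.
FIRST(U): from U::=ε we get {ε}; from U::=d U z we get {d}; from U::=R we get {ε, b, d}. So FIRST(U) = {ε, b, d}.
FIRST(R): from R::=S we get {ε, b, d}; from R::=d U we get {d}; from R::=U R we get {ε, b, d}; from R::=ε we get {ε}. So FIRST(R) = {ε, b, d}.
FOLLOW(U) includes $ since U is the start symbol.
FOLLOW(U): in U::=d U z, U is followed by z with FIRST {z}; in R::=d U, the suffix after U is empty, so FOLLOW(U) ⊇ FOLLOW(R) = {$, b, d, z}; in R::=U R, U is followed by R with FIRST {ε, b, d}; in R::=U R, the suffix after U is nullable, so FOLLOW(U) ⊇ FOLLOW(R) = {$, b, d, z}. Thus FOLLOW(U) = {$, b, d, z}.
FOLLOW(R): in U::=R, the suffix after R is empty, so FOLLOW(R) ⊇ FOLLOW(U) = {$, b, d, z}; in R::=U R, the suffix after R is empty (adds nothing new). Thus FOLLOW(R) = {$, b, d, z}.
FOLLOW(S): in R::=S, the suffix after S is empty, so FOLLOW(S) ⊇ FOLLOW(R) = {$, b, d, z}. Thus FOLLOW(S) = {$, b, d, z}.
FOLLOW(U'): in S::=d U', the suffix after U' is empty, so FOLLOW(U') ⊇ FOLLOW(S) = {$, b, d, z}. Thus FOLLOW(U') = {$, b, d, z}.

{$, b, d, z}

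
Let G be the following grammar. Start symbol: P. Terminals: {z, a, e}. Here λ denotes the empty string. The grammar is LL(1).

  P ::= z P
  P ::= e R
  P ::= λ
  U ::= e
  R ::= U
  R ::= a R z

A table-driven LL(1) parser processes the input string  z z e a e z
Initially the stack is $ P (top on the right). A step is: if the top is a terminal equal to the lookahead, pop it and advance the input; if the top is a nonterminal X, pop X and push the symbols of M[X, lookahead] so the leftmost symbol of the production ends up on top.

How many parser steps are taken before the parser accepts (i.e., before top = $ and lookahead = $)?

12

step 1: stack=$ P  input=z z e a e z $  — expand P ::= z P
step 2: stack=$ P z  input=z z e a e z $  — match z
step 3: stack=$ P  input=z e a e z $  — expand P ::= z P
step 4: stack=$ P z  input=z e a e z $  — match z
step 5: stack=$ P  input=e a e z $  — expand P ::= e R
step 6: stack=$ R e  input=e a e z $  — match e
step 7: stack=$ R  input=a e z $  — expand R ::= a R z
step 8: stack=$ z R a  input=a e z $  — match a
step 9: stack=$ z R  input=e z $  — expand R ::= U
step 10: stack=$ z U  input=e z $  — expand U ::= e
step 11: stack=$ z e  input=e z $  — match e
step 12: stack=$ z  input=z $  — match z
Accept reached after 12 steps.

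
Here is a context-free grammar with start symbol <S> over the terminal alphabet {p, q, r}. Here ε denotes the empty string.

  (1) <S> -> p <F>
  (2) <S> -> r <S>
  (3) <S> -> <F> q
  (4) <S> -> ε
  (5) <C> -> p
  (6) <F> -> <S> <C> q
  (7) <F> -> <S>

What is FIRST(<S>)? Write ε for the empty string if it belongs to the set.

FIRST(<C>) = {p}
FIRST(<S>) = {ε, p, q, r}  (via <F> q)
FIRST(<F>) = {ε, p, q, r}  (via <S> <C> q, <S>)

{ε, p, q, r}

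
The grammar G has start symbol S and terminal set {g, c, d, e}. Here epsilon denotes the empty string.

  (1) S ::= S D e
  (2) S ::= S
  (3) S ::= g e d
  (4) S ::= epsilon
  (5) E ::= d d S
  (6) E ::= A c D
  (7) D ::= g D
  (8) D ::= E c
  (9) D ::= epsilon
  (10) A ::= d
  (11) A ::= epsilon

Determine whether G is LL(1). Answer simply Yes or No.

No

FIRST(S) = {epsilon, c, d, e, g}
FIRST(E) = {c, d}
FIRST(D) = {epsilon, c, d, g}
FIRST(A) = {epsilon, d}
FOLLOW(S) = {$, c, d, e, g}
FOLLOW(E) = {c}
FOLLOW(D) = {c, e}
FOLLOW(A) = {c}
Cell M[D, c] receives both D ::= E c and D ::= epsilon — the grammar is not LL(1).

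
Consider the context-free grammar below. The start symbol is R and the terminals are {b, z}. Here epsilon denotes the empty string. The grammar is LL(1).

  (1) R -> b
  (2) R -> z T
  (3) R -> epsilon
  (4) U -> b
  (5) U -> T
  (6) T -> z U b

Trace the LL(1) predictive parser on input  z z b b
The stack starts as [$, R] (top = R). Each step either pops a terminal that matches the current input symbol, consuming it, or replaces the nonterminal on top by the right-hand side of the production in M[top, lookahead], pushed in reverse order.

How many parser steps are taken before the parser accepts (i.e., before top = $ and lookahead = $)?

step 1: stack=$ R  input=z z b b $  — expand R -> z T
step 2: stack=$ T z  input=z z b b $  — match z
step 3: stack=$ T  input=z b b $  — expand T -> z U b
step 4: stack=$ b U z  input=z b b $  — match z
step 5: stack=$ b U  input=b b $  — expand U -> b
step 6: stack=$ b b  input=b b $  — match b
step 7: stack=$ b  input=b $  — match b
Accept reached after 7 steps.

7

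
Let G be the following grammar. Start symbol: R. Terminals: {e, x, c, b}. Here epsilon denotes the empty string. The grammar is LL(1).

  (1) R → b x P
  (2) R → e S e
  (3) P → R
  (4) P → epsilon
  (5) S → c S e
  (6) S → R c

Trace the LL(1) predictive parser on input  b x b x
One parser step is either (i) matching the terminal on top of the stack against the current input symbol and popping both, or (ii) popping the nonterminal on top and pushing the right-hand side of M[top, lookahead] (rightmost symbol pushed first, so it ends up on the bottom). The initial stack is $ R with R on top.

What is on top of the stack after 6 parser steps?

step 1: stack=$ R  input=b x b x $  — expand R → b x P
step 2: stack=$ P x b  input=b x b x $  — match b
step 3: stack=$ P x  input=x b x $  — match x
step 4: stack=$ P  input=b x $  — expand P → R
step 5: stack=$ R  input=b x $  — expand R → b x P
step 6: stack=$ P x b  input=b x $  — match b
Stack after step 6: $ P x (top = x).

x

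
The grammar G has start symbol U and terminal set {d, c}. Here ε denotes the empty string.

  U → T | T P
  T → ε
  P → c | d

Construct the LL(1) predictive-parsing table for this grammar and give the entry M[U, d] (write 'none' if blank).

U → T P

FIRST(T) = {ε}
FIRST(P) = {c, d}
FIRST(U) = {ε, c, d}  (via T, T P)
FOLLOW(U) includes $ since U is the start symbol.
FOLLOW(U): U appears on no right-hand side. Thus FOLLOW(U) = {$}.
For U → T: FIRST(T) = {ε}, so it goes in M[U, t] for t ∈ {}; since ε ∈ FIRST, also for every t ∈ FOLLOW(U) = {$}.
For U → T P: FIRST(T P) = {c, d}, so it goes in M[U, t] for t ∈ {c, d}.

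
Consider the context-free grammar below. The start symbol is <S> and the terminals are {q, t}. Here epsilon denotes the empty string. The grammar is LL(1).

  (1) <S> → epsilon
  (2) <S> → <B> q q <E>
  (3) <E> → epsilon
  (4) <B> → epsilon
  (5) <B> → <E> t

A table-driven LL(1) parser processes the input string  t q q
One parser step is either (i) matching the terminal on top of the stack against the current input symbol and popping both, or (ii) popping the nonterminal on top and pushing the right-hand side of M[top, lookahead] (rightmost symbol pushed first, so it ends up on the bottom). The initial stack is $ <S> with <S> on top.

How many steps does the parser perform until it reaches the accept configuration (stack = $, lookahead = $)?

     Stack            Input    Action
  1  $ <S>            t q q $  expand <S> → <B> q q <E>
  2  $ <E> q q <B>    t q q $  expand <B> → <E> t
  3  $ <E> q q t <E>  t q q $  expand <E> → epsilon
  4  $ <E> q q t      t q q $  match t
  5  $ <E> q q        q q $    match q
  6  $ <E> q          q $      match q
  7  $ <E>            $        expand <E> → epsilon
Accept reached after 7 steps.

7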